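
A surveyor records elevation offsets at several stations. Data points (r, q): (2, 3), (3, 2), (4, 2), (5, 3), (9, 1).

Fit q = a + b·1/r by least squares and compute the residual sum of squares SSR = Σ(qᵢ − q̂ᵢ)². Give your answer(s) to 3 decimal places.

SSR = 1.696

From the data, Σ1 = 5, Σ1/r = 251/180, Σ1/r·1/r = 15421/32400.
Right-hand side: Σq = 11, Σ1/r·q = 152/45.
Eliminating b: (15421/32400)·(row 1) − (251/180)·(row 2) gives (1763/4050)·a = (15421/32400)·11 − (251/180)·(152/45) = 17023/32400, so a = 17023/14104.
Then b = ((152/45) − (251/180)·(17023/14104))/(15421/32400) = 12555/3526.
Residuals: 179/14104, -5555/14104, -685/7052, 15245/14104, -8499/14104; SSR = 23923/14104.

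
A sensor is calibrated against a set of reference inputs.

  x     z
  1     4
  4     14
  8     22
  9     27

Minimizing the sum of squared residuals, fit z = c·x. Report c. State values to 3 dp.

The normal system MᵀM·[c]ᵀ = Mᵀz is [[162]]·[c]ᵀ = [479]ᵀ.
Hence c = 479 / 162 ≈ 2.95679.

c = 2.957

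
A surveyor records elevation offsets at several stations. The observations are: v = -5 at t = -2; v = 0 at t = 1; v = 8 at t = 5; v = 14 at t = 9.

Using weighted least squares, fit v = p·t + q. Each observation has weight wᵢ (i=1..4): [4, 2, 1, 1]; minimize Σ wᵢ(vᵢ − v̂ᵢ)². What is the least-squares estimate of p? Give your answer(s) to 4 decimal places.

p = 1.7586

From the data, Σwᵢ·t·t = 124, Σwᵢ·t = 8, Σwᵢ·1 = 8.
For XᵀWv: Σwᵢ·t·v = 206, Σwᵢ·v = 2.
Normal equations: [[124, 8]; [8, 8]]·[p, q]ᵀ = [206, 2]ᵀ.
Δ = 124·8 − 8² = 928.
p = (206·8 − 8·2)/928 = 51/29; q = (124·2 − 8·206)/928 = -175/116.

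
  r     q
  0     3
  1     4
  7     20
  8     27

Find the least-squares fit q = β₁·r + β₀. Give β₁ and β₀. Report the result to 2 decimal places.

Entries of MᵀM: Σr·r = 114, Σr = 16, Σ1 = 4.
Right-hand side: Σr·q = 360, Σq = 54.
MᵀM·[β₁, β₀]ᵀ = Mᵀq becomes [[114, 16]; [16, 4]]·[β₁, β₀]ᵀ = [360, 54]ᵀ.
Determinant 114·4 − 16² = 200.
β₁ = (360·4 − 16·54)/200 = 72/25; β₀ = (114·54 − 16·360)/200 = 99/50.

β₁ = 2.88, β₀ = 1.98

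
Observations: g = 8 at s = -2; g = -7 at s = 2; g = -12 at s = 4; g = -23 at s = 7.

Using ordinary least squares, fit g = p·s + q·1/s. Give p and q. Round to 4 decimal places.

Forming MᵀM = [[73, 4]; [4, 457/784]] and Mᵀg = [-239, -193/14]ᵀ gives MᵀM·[p, q]ᵀ = Mᵀg.
Determinant 73·(457/784) − 4² = 20817/784.
p = ((-239)·(457/784) − 4·(-193/14))/(20817/784) = -21997/6939; q = (73·(-193/14) − 4·(-239))/(20817/784) = -13160/6939.

p = -3.1701, q = -1.8965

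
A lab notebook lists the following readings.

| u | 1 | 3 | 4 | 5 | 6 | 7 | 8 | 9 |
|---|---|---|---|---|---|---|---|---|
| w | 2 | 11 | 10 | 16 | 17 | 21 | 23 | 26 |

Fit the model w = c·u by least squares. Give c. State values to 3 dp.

c = 2.925

Sums needed: Σu·u = 281.
Right-hand side: Σu·w = 822.
So XᵀX·[c]ᵀ = Xᵀw: [[281]]·[c]ᵀ = [822]ᵀ.
c = 822/281 = 2.92527.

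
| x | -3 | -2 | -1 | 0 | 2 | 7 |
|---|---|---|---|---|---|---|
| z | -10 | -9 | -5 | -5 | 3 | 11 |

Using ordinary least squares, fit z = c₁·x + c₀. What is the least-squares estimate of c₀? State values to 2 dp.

Compute the Gram sums: Σx·x = 67, Σx = 3, Σ1 = 6.
Moment sums: Σx·z = 136, Σz = -15.
Normal equations: [[67, 3]; [3, 6]]·[c₁, c₀]ᵀ = [136, -15]ᵀ.
Eliminating c₀: 6·(row 1) − 3·(row 2) gives 393·c₁ = 6·136 − 3·(-15) = 861, so c₁ = 287/131.
Then c₀ = ((-15) − 3·(287/131))/6 = -471/131.

c₀ = -3.60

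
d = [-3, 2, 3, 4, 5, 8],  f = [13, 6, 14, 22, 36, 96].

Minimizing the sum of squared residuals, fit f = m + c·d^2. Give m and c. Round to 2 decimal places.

m = -0.62, c = 1.50

Forming AᵀA = [[6, 127]; [127, 5155]] and Aᵀf = [187, 7663]ᵀ gives AᵀA·[m, c]ᵀ = Aᵀf.
Determinant 6·5155 − 127² = 14801.
m = (187·5155 − 127·7663)/14801 = -9216/14801; c = (6·7663 − 127·187)/14801 = 22229/14801.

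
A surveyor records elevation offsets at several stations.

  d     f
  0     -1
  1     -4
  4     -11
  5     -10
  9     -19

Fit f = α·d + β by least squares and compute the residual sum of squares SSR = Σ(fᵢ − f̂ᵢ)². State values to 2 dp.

Compute the Gram sums: Σd·d = 123, Σd = 19, Σ1 = 5.
For Aᵀf: Σd·f = -269, Σf = -45.
Normal equations: [[123, 19]; [19, 5]]·[α, β]ᵀ = [-269, -45]ᵀ.
Δ = 123·5 − 19² = 254.
α = ((-269)·5 − 19·(-45))/254 = -245/127; β = (123·(-45) − 19·(-269))/254 = -212/127.
Residuals: 85/127, -51/127, -205/127, 167/127, 4/127; SSR = 628/127.

SSR = 4.94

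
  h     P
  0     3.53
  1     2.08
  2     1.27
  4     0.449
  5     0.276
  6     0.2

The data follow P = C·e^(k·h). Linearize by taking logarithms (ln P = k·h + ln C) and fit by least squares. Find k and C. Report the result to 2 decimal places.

Let Y = ln P. Fitting Y = k·h + ln C by least squares:
AᵀA = [[82.0000, 18.0000]; [18.0000, 6]], rhs = [-18.0859, -1.4648]ᵀ  (here Σh = 18.0000, Σ(h)² = 82.0000, Σln P = -1.4648, Σh·ln P = -18.0859).
Slope k = (n·Σh·ln P − Σh·Σln P)/(n·Σ(h)² − (Σh)²) = (6·-18.0859 − 18.0000·-1.4648)/168.0000 = -0.48898; ln C = (Σln P − k·Σh)/n = 1.22280, so C = exp(1.22280) = 3.39667.

k = -0.49, C = 3.40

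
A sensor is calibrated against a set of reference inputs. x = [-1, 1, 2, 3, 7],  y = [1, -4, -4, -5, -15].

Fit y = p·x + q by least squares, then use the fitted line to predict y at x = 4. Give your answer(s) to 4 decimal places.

Forming MᵀM = [[64, 12]; [12, 5]] and Mᵀy = [-133, -27]ᵀ gives MᵀM·[p, q]ᵀ = Mᵀy.
Δ = 64·5 − 12² = 176.
p = ((-133)·5 − 12·(-27))/176 = -31/16; q = (64·(-27) − 12·(-133))/176 = -3/4.
At x = 4: ŷ = (-31/16)·(4) + (-3/4)·(1) = -17/2.

ŷ = -8.5000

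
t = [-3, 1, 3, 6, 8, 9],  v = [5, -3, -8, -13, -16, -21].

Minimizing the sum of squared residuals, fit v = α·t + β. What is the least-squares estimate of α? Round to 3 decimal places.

Entries of MᵀM: Σt·t = 200, Σt = 24, Σ1 = 6.
Moment sums: Σt·v = -437, Σv = -56.
Eliminating β: 6·(row 1) − 24·(row 2) gives 624·α = 6·(-437) − 24·(-56) = -1278, so α = -213/104.
Then β = ((-56) − 24·(-213/104))/6 = -89/78.

α = -2.048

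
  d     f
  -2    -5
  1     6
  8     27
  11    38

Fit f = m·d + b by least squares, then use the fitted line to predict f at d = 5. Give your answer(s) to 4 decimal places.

From the data, Σd·d = 190, Σd = 18, Σ1 = 4.
Right-hand side: Σd·f = 650, Σf = 66.
So XᵀX·[m, b]ᵀ = Xᵀf: [[190, 18]; [18, 4]]·[m, b]ᵀ = [650, 66]ᵀ.
Determinant 190·4 − 18² = 436.
m = (650·4 − 18·66)/436 = 353/109; b = (190·66 − 18·650)/436 = 210/109.
At d = 5: f̂ = (353/109)·(5) + (210/109)·(1) = 1975/109.

f̂ = 18.1193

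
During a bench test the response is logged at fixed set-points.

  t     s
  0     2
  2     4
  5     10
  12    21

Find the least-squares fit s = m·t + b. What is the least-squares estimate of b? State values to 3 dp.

b = 1.544

Normal-equation sums: Σt·t = 173, Σt = 19, Σ1 = 4.
Moment sums: Σt·s = 310, Σs = 37.
Determinant 173·4 − 19² = 331.
m = (310·4 − 19·37)/331 = 537/331; b = (173·37 − 19·310)/331 = 511/331.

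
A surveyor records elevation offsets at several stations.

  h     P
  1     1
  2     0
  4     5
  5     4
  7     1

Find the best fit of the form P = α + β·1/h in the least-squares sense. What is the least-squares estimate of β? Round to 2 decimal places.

β = -2.84

The normal system MᵀM·[α, β]ᵀ = MᵀP is [[5, 293/140]; [293/140, 26909/19600]]·[α, β]ᵀ = [11, 447/140]ᵀ.
det = 5·(26909/19600) − (293/140)² = 6087/2450.
α = (11·(26909/19600) − (293/140)·(447/140))/(6087/2450) = 41257/12174; β = (5·(447/140) − (293/140)·11)/(6087/2450) = -17290/6087.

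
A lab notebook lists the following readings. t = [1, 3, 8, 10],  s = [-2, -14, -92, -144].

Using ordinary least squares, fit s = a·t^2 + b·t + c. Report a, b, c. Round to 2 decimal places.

a = -1.43, b = -0.02, c = -0.74

Normal-equation sums: Σt^2·t^2 = 14178, Σt^2·t = 1540, Σt^2 = 174, Σt·t = 174, Σt = 22, Σ1 = 4.
Moment sums: Σt^2·s = -20416, Σt·s = -2220, Σs = -252.
Normal equations: [[14178, 1540, 174]; [1540, 174, 22]; [174, 22, 4]]·[a, b, c]ᵀ = [-20416, -2220, -252]ᵀ.
Inverting the 3×3 Gram matrix, [a, b, c]ᵀ = [-10/7, -8/371, -274/371]ᵀ.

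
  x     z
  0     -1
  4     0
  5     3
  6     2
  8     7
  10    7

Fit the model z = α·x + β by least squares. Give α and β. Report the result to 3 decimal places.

α = 0.908, β = -1.992

Compute the Gram sums: Σx·x = 241, Σx = 33, Σ1 = 6.
Right-hand side: Σx·z = 153, Σz = 18.
AᵀA·[α, β]ᵀ = Aᵀz becomes [[241, 33]; [33, 6]]·[α, β]ᵀ = [153, 18]ᵀ.
Eliminating β: 6·(row 1) − 33·(row 2) gives 357·α = 6·153 − 33·18 = 324, so α = 108/119.
Then β = (18 − 33·(108/119))/6 = -237/119.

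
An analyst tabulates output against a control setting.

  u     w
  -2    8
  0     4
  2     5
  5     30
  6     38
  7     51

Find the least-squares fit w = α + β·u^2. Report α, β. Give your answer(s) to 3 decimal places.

Normal-equation sums: Σ1 = 6, Σu^2 = 118, Σu^2·u^2 = 4354.
For Xᵀw: Σw = 136, Σu^2·w = 4669.
So XᵀX·[α, β]ᵀ = Xᵀw: [[6, 118]; [118, 4354]]·[α, β]ᵀ = [136, 4669]ᵀ.
Eliminating β: 4354·(row 1) − 118·(row 2) gives 12200·α = 4354·136 − 118·4669 = 41202, so α = 20601/6100.
Then β = (4669 − 118·(20601/6100))/4354 = 5983/6100.

α = 3.377, β = 0.981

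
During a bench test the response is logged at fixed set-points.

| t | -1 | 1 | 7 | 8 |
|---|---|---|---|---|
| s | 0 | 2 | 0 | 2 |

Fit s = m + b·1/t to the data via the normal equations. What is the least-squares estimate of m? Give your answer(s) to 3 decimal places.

With design matrix M, MᵀM = [[4, 15/56]; [15/56, 6385/3136]] and Mᵀs = [4, 9/4]ᵀ.
Eliminating b: (6385/3136)·(row 1) − (15/56)·(row 2) gives (25315/3136)·m = (6385/3136)·4 − (15/56)·(9/4) = 11825/1568, so m = 4730/5063.
Then b = ((9/4) − (15/56)·(4730/5063))/(6385/3136) = 24864/25315.

m = 0.934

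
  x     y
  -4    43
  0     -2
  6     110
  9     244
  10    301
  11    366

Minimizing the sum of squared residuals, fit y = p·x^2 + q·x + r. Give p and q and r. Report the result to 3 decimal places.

p = 2.969, q = 0.679, r = -1.816

With design matrix M, MᵀM = [[32754, 3212, 354]; [3212, 354, 32]; [354, 32, 6]] and Mᵀy = [98798, 9720, 1062]ᵀ.
Inverting the 3×3 Gram matrix, [p, q, r]ᵀ = [470821/158559, 35906/52853, -287992/158559]ᵀ.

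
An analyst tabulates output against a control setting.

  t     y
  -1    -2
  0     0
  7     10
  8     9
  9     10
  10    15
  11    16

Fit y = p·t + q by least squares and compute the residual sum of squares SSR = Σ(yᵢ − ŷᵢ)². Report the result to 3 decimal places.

SSR = 11.508

The normal equations are: 416·p + 44·q = 560;  44·p + 7·q = 58.
(Σt·t = 416, Σt = 44, Σ1 = 7, Σt·y = 560, Σy = 58.)
Determinant 416·7 − 44² = 976.
p = (560·7 − 44·58)/976 = 171/122; q = (416·58 − 44·560)/976 = -32/61.
Residuals: -9/122, 32/61, 87/122, -103/61, -255/122, 92/61, 135/122; SSR = 702/61.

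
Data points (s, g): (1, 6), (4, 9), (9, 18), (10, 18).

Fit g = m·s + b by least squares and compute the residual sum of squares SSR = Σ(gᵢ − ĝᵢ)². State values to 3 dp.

Sums needed: Σs·s = 198, Σs = 24, Σ1 = 4.
For Aᵀg: Σs·g = 384, Σg = 51.
So AᵀA·[m, b]ᵀ = Aᵀg: [[198, 24]; [24, 4]]·[m, b]ᵀ = [384, 51]ᵀ.
Δ = 198·4 − 24² = 216.
m = (384·4 − 24·51)/216 = 13/9; b = (198·51 − 24·384)/216 = 49/12.
Residuals: 17/36, -31/36, 11/12, -19/36; SSR = 25/12.

SSR = 2.083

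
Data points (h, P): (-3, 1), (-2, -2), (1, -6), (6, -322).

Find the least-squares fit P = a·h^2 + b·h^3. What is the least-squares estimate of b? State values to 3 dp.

b = -1.011

The normal system MᵀM·[a, b]ᵀ = MᵀP is [[1394, 7502]; [7502, 47450]]·[a, b]ᵀ = [-11597, -69569]ᵀ.
Eliminating b: 47450·(row 1) − 7502·(row 2) gives 9865296·a = 47450·(-11597) − 7502·(-69569) = -28371012, so a = -2364251/822108.
Then b = ((-69569) − 7502·(-2364251/822108))/47450 = -831541/822108.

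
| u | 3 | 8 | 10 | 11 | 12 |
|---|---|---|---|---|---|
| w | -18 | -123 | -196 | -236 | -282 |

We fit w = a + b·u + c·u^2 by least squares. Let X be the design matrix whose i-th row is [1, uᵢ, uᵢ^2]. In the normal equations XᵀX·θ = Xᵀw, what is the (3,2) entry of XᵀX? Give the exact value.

4598

Row 3 ↔ basis u^2, column 2 ↔ basis u, so (XᵀX)_{3,2} = Σᵢ (u^2)·(u) = (9)·(3) + (64)·(8) + (100)·(10) + (121)·(11) + (144)·(12) = 4598.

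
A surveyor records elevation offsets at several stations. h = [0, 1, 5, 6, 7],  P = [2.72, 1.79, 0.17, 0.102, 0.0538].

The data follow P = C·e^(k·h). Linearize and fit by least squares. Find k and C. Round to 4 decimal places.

k = -0.5653, C = 2.9131

With ln Pᵢ as the transformed response and hᵢ as the regressor:
Over the data: Σh = 19.0000, Σ(h)² = 111.0000, Σln P = -5.3944, Σh·ln P = -42.4316.
Normal system: [[111.0000, 19.0000]; [19.0000, 5]]·[k, ln C]ᵀ = [-42.4316, -5.3944]ᵀ.
Slope k = (n·Σh·ln P − Σh·Σln P)/(n·Σ(h)² − (Σh)²) = (5·-42.4316 − 19.0000·-5.3944)/194.0000 = -0.56528; ln C = (Σln P − k·Σh)/n = 1.06920, so C = exp(1.06920) = 2.91306.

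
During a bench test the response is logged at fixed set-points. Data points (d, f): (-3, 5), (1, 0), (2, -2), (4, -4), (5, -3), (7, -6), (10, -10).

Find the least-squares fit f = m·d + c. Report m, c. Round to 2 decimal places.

m = -1.10, c = 1.21

Compute the Gram sums: Σd·d = 204, Σd = 26, Σ1 = 7.
And Σd·f = -192, Σf = -20.
Normal equations: [[204, 26]; [26, 7]]·[m, c]ᵀ = [-192, -20]ᵀ.
Δ = 204·7 − 26² = 752.
m = ((-192)·7 − 26·(-20))/752 = -103/94; c = (204·(-20) − 26·(-192))/752 = 57/47.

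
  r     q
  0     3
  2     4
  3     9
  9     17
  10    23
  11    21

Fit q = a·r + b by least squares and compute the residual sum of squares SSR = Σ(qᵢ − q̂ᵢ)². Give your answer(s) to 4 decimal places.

With design matrix X, XᵀX = [[315, 35]; [35, 6]] and Xᵀq = [649, 77]ᵀ.
Eliminating b: 6·(row 1) − 35·(row 2) gives 665·a = 6·649 − 35·77 = 1199, so a = 1199/665.
Then b = (77 − 35·(1199/665))/6 = 44/19.
Residuals: 13/19, -1278/665, 848/665, -54/35, 353/133, -764/665; SSR = 10994/665.

SSR = 16.5323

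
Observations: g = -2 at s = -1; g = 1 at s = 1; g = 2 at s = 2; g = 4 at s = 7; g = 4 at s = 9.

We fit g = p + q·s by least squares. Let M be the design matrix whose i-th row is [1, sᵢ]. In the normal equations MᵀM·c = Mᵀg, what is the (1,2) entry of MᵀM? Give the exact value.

18

Row 1 ↔ basis 1, column 2 ↔ basis s, so (MᵀM)_{1,2} = Σᵢ s = (1)·(-1) + (1)·(1) + (1)·(2) + (1)·(7) + (1)·(9) = 18.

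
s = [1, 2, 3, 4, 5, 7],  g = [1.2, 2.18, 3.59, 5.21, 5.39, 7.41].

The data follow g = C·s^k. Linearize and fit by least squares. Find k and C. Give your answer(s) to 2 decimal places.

Taking logs, ln g = k·ln s + ln C, so regress ln g on ln s.
Σln s = 6.7334, Σ(ln s)² = 9.9861, Σln g = 7.5778, Σln s·ln g = 10.8411.
Equations: 9.9861·k + 6.7334·ln C = 10.8411;  6.7334·k + 6·ln C = 7.5778.
Δ = 9.9861·6 − (6.7334)² = 14.5777; k = (10.8411·6 − 6.7334·7.5778)/14.5777 = 0.96190, ln C = (9.9861·7.5778 − 6.7334·10.8411)/14.5777 = 0.18348, so C = exp(0.18348) = 1.20139.

k = 0.96, C = 1.20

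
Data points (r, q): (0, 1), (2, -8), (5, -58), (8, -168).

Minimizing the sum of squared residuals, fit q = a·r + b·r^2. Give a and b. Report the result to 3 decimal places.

From the data, Σr·r = 93, Σr·r^2 = 645, Σr^2·r^2 = 4737.
For Mᵀq: Σr·q = -1650, Σr^2·q = -12234.
Normal equations: [[93, 645]; [645, 4737]]·[a, b]ᵀ = [-1650, -12234]ᵀ.
Δ = 93·4737 − 645² = 24516.
a = ((-1650)·4737 − 645·(-12234))/24516 = 2080/681; b = (93·(-12234) − 645·(-1650))/24516 = -2042/681.

a = 3.054, b = -2.999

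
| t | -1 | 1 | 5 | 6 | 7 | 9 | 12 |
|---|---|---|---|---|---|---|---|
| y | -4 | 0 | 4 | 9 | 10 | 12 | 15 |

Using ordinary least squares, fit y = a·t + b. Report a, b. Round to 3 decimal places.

Sums needed: Σt·t = 337, Σt = 39, Σ1 = 7.
Moment sums: Σt·y = 436, Σy = 46.
Determinant 337·7 − 39² = 838.
a = (436·7 − 39·46)/838 = 629/419; b = (337·46 − 39·436)/838 = -751/419.

a = 1.501, b = -1.792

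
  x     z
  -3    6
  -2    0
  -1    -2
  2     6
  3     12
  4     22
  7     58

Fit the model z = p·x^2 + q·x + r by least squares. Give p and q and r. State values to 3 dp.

Forming AᵀA = [[2852, 406, 92]; [406, 92, 10]; [92, 10, 7]] and Aᵀz = [3378, 526, 102]ᵀ gives AᵀA·[p, q, r]ᵀ = Aᵀz.
Inverting the 3×3 Gram matrix, [p, q, r]ᵀ = [94363/91497, 114337/91497, -23432/30499]ᵀ.

p = 1.031, q = 1.250, r = -0.768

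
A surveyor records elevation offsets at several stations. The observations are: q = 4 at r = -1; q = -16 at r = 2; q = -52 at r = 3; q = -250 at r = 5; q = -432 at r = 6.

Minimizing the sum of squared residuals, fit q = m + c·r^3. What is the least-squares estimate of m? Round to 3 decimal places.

The normal equations are: 5·m + 375·c = -746;  375·m + 63075·c = -126098.
det = 5·63075 − 375² = 174750.
m = ((-746)·63075 − 375·(-126098))/174750 = 1552/1165; c = (5·(-126098) − 375·(-746))/174750 = -35074/17475.

m = 1.332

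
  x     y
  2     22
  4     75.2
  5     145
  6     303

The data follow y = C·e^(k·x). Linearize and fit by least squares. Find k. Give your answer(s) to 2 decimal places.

Taking logs, ln y = k·x + ln C, so regress ln y on x.
AᵀA = [[81.0000, 17.0000]; [17.0000, 4]], rhs = [82.6288, 18.1017]ᵀ  (here Σx = 17.0000, Σ(x)² = 81.0000, Σln y = 18.1017, Σx·ln y = 82.6288).
Solving (det = 35.0000): k = 0.65105, ln C = 1.75845.

k = 0.65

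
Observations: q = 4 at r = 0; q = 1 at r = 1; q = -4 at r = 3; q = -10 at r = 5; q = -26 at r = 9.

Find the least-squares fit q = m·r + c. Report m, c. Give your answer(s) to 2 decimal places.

m = -3.30, c = 4.88

The normal equations are: 116·m + 18·c = -295;  18·m + 5·c = -35.
Δ = 116·5 − 18² = 256.
m = ((-295)·5 − 18·(-35))/256 = -845/256; c = (116·(-35) − 18·(-295))/256 = 625/128.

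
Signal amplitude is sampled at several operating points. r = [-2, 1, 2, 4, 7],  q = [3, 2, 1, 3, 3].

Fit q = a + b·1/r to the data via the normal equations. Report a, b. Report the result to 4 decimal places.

a = 2.6714, b = -0.9744

With design matrix A, AᵀA = [[5, 39/28]; [39/28, 1241/784]] and Aᵀq = [12, 61/28]ᵀ.
Eliminating b: (1241/784)·(row 1) − (39/28)·(row 2) gives (1171/196)·a = (1241/784)·12 − (39/28)·(61/28) = 12513/784, so a = 12513/4684.
Then b = ((61/28) − (39/28)·(12513/4684))/(1241/784) = -1141/1171.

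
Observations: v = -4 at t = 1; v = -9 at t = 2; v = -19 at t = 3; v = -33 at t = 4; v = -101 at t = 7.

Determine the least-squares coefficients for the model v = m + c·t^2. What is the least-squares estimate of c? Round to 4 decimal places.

Compute the Gram sums: Σ1 = 5, Σt^2 = 79, Σt^2·t^2 = 2755.
Right-hand side: Σv = -166, Σt^2·v = -5688.
XᵀX·[m, c]ᵀ = Xᵀv becomes [[5, 79]; [79, 2755]]·[m, c]ᵀ = [-166, -5688]ᵀ.
Determinant 5·2755 − 79² = 7534.
m = ((-166)·2755 − 79·(-5688))/7534 = -3989/3767; c = (5·(-5688) − 79·(-166))/7534 = -7663/3767.

c = -2.0342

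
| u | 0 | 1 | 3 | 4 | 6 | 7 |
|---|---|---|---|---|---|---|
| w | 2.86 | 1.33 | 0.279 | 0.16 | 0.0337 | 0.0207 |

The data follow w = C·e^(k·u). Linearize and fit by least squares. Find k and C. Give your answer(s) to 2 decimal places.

Let Y = ln w. Fitting Y = k·u + ln C by least squares:
XᵀX = [[111.0000, 21.0000]; [21.0000, 6]], rhs = [-58.3597, -9.0410]ᵀ  (here Σu = 21.0000, Σ(u)² = 111.0000, Σln w = -9.0410, Σu·ln w = -58.3597).
Δ = 111.0000·6 − (21.0000)² = 225.0000; k = (-58.3597·6 − 21.0000·-9.0410)/225.0000 = -0.71243, ln C = (111.0000·-9.0410 − 21.0000·-58.3597)/225.0000 = 0.98667, so C = exp(0.98667) = 2.68230.

k = -0.71, C = 2.68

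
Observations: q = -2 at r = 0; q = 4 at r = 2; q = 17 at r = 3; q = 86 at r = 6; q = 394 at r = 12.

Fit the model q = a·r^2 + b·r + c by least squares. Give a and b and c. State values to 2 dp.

Forming MᵀM = [[22129, 1979, 193]; [1979, 193, 23]; [193, 23, 5]] and Mᵀq = [60001, 5303, 499]ᵀ gives MᵀM·[a, b, c]ᵀ = Mᵀq.
Row-reducing yields a = 56375/18606, b = -63727/18606, c = -4342/3101.

a = 3.03, b = -3.43, c = -1.40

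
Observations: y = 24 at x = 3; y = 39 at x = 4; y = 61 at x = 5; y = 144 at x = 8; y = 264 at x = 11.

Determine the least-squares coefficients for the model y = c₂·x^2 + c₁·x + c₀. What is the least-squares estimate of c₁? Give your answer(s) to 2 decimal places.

The normal system AᵀA·[c₂, c₁, c₀]ᵀ = Aᵀy is [[19699, 2059, 235]; [2059, 235, 31]; [235, 31, 5]]·[c₂, c₁, c₀]ᵀ = [43525, 4589, 532]ᵀ.
Inverting the 3×3 Gram matrix, [c₂, c₁, c₀]ᵀ = [19697/9984, 24013/9984, -2057/1664]ᵀ.

c₁ = 2.41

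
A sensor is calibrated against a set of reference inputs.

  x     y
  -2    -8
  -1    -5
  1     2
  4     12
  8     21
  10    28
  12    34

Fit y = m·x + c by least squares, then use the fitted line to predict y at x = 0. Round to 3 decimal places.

With design matrix M, MᵀM = [[330, 32]; [32, 7]] and Mᵀy = [927, 84]ᵀ.
Δ = 330·7 − 32² = 1286.
m = (927·7 − 32·84)/1286 = 3801/1286; c = (330·84 − 32·927)/1286 = -972/643.
At x = 0: ŷ = (3801/1286)·(0) + (-972/643)·(1) = -972/643.

ŷ = -1.512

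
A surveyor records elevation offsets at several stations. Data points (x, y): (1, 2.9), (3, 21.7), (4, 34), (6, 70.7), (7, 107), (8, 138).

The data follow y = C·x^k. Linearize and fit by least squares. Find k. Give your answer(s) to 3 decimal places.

k = 1.840

Linearized form: ln y = k·ln x + ln C. From the 6 transformed points,
Σln x = 8.3020, Σ(ln x)² = 14.4498, Σln y = 21.5269, Σln x·ln y = 35.2383.
Equations: 14.4498·k + 8.3020·ln C = 35.2383;  8.3020·k + 6·ln C = 21.5269.
Δ = 14.4498·6 − (8.3020)² = 17.7753; k = (35.2383·6 − 8.3020·21.5269)/17.7753 = 1.84036, ln C = (14.4498·21.5269 − 8.3020·35.2383)/17.7753 = 1.04137.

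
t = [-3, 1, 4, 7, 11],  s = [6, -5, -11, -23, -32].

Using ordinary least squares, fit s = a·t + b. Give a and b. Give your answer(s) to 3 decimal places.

Entries of XᵀX: Σt·t = 196, Σt = 20, Σ1 = 5.
Right-hand side: Σt·s = -580, Σs = -65.
XᵀX·[a, b]ᵀ = Xᵀs becomes [[196, 20]; [20, 5]]·[a, b]ᵀ = [-580, -65]ᵀ.
Eliminating b: 5·(row 1) − 20·(row 2) gives 580·a = 5·(-580) − 20·(-65) = -1600, so a = -80/29.
Then b = ((-65) − 20·(-80/29))/5 = -57/29.

a = -2.759, b = -1.966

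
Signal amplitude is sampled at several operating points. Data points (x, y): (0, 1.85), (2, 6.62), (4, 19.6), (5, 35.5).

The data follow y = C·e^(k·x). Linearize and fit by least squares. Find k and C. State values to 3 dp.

k = 0.586, C = 1.918

Linearized form: ln y = k·x + ln C. From the 4 transformed points,
XᵀX = [[45.0000, 11.0000]; [11.0000, 4]], rhs = [33.5300, 9.0503]ᵀ  (here Σx = 11.0000, Σ(x)² = 45.0000, Σln y = 9.0503, Σx·ln y = 33.5300).
Slope k = (n·Σx·ln y − Σx·Σln y)/(n·Σ(x)² − (Σx)²) = (4·33.5300 − 11.0000·9.0503)/59.0000 = 0.58587; ln C = (Σln y − k·Σx)/n = 0.65145, so C = exp(0.65145) = 1.91833.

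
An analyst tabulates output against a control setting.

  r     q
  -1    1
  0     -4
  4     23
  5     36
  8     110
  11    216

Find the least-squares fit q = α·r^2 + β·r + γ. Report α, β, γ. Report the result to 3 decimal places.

Forming MᵀM = [[19619, 2031, 227]; [2031, 227, 27]; [227, 27, 6]] and Mᵀq = [34445, 3527, 382]ᵀ gives MᵀM·[α, β, γ]ᵀ = Mᵀq.
Solving the 3×3 system (Gaussian elimination) gives α = 852151/433988, β = -716551/433988, γ = -346166/108497.

α = 1.964, β = -1.651, γ = -3.191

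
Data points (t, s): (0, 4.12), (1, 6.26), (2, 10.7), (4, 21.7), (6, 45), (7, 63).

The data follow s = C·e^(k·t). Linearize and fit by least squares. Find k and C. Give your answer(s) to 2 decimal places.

Linearized form: ln s = k·t + ln C. From the 6 transformed points,
AᵀA = [[106.0000, 20.0000]; [20.0000, 6]], rhs = [70.7258, 16.6474]ᵀ  (here Σt = 20.0000, Σ(t)² = 106.0000, Σln s = 16.6474, Σt·ln s = 70.7258).
Solving (det = 236.0000): k = 0.38732, ln C = 1.48350, so C = exp(1.48350) = 4.40835.

k = 0.39, C = 4.41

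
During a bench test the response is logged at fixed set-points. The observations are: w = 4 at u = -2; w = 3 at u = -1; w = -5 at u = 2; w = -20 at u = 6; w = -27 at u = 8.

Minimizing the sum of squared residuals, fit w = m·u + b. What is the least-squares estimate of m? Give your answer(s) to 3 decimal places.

Compute the Gram sums: Σu·u = 109, Σu = 13, Σ1 = 5.
And Σu·w = -357, Σw = -45.
So MᵀM·[m, b]ᵀ = Mᵀw: [[109, 13]; [13, 5]]·[m, b]ᵀ = [-357, -45]ᵀ.
det = 109·5 − 13² = 376.
m = ((-357)·5 − 13·(-45))/376 = -150/47; b = (109·(-45) − 13·(-357))/376 = -33/47.

m = -3.191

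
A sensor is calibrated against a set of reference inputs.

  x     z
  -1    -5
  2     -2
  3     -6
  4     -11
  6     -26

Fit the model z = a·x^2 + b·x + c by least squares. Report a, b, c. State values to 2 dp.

With design matrix A, AᵀA = [[1650, 314, 66]; [314, 66, 14]; [66, 14, 5]] and Aᵀz = [-1179, -217, -50]ᵀ.
Inverting the 3×3 Gram matrix, [a, b, c]ᵀ = [-4951/5224, 8859/5224, -2923/1306]ᵀ.

a = -0.95, b = 1.70, c = -2.24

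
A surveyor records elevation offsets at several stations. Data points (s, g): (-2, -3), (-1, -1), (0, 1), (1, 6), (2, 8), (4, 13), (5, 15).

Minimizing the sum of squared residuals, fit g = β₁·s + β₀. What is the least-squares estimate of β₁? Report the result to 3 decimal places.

β₁ = 2.685

Compute the Gram sums: Σs·s = 51, Σs = 9, Σ1 = 7.
Moment sums: Σs·g = 156, Σg = 39.
Normal equations: [[51, 9]; [9, 7]]·[β₁, β₀]ᵀ = [156, 39]ᵀ.
det = 51·7 − 9² = 276.
β₁ = (156·7 − 9·39)/276 = 247/92; β₀ = (51·39 − 9·156)/276 = 195/92.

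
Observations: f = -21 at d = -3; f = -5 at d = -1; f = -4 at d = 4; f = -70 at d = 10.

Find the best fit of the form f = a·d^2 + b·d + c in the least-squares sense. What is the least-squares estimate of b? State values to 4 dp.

The normal system MᵀM·[a, b, c]ᵀ = Mᵀf is [[10338, 1036, 126]; [1036, 126, 10]; [126, 10, 4]]·[a, b, c]ᵀ = [-7258, -648, -100]ᵀ.
Inverting the 3×3 Gram matrix, [a, b, c]ᵀ = [-63975/61714, 213503/61714, -61395/61714]ᵀ.

b = 3.4596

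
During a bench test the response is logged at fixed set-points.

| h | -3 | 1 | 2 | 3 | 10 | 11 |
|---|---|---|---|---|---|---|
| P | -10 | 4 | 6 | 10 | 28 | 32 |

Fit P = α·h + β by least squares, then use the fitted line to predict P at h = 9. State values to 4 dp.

Sums needed: Σh·h = 244, Σh = 24, Σ1 = 6.
Right-hand side: Σh·P = 708, ΣP = 70.
Eliminating β: 6·(row 1) − 24·(row 2) gives 888·α = 6·708 − 24·70 = 2568, so α = 107/37.
Then β = (70 − 24·(107/37))/6 = 11/111.
At h = 9: P̂ = (107/37)·(9) + (11/111)·(1) = 2900/111.

P̂ = 26.1261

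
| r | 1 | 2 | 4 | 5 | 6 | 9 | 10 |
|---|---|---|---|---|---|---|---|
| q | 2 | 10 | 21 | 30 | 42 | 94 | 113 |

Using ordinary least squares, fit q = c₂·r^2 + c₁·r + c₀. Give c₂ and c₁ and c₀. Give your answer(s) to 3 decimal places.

c₂ = 1.091, c₁ = 0.203, c₀ = 2.518

Forming MᵀM = [[18755, 2143, 263]; [2143, 263, 37]; [263, 37, 7]] and Mᵀq = [21554, 2484, 312]ᵀ gives MᵀM·[c₂, c₁, c₀]ᵀ = Mᵀq.
Inverting the 3×3 Gram matrix, [c₂, c₁, c₀]ᵀ = [60218/55209, 11213/55209, 6619/2629]ᵀ.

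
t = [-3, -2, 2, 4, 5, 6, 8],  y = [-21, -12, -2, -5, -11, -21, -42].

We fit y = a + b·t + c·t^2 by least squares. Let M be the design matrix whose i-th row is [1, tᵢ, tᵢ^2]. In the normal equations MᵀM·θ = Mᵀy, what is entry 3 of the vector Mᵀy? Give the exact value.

Entry 3 ↔ basis t^2, so (Mᵀy)_{3} = Σᵢ (t^2)·yᵢ = (9)·(-21) + (4)·(-12) + (4)·(-2) + (16)·(-5) + (25)·(-11) + (36)·(-21) + (64)·(-42) = -4044.

-4044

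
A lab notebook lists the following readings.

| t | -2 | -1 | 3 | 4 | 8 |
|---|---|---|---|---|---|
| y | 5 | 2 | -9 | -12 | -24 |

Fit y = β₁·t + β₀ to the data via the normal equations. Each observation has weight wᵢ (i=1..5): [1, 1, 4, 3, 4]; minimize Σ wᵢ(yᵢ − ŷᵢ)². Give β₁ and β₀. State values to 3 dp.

Sums needed: Σwᵢ·t·t = 345, Σwᵢ·t = 53, Σwᵢ·1 = 13.
Moment sums: Σwᵢ·t·y = -1032, Σwᵢ·y = -161.
AᵀWA·[β₁, β₀]ᵀ = AᵀWy becomes [[345, 53]; [53, 13]]·[β₁, β₀]ᵀ = [-1032, -161]ᵀ.
Determinant 345·13 − 53² = 1676.
β₁ = ((-1032)·13 − 53·(-161))/1676 = -4883/1676; β₀ = (345·(-161) − 53·(-1032))/1676 = -849/1676.

β₁ = -2.913, β₀ = -0.507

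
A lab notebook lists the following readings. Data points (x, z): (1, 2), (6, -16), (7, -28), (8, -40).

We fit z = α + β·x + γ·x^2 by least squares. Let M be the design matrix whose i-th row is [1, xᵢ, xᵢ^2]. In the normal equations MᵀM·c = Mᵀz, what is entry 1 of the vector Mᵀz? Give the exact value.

Entry 1 ↔ basis 1, so (Mᵀz)_{1} = Σᵢ zᵢ = (1)·(2) + (1)·(-16) + (1)·(-28) + (1)·(-40) = -82.

-82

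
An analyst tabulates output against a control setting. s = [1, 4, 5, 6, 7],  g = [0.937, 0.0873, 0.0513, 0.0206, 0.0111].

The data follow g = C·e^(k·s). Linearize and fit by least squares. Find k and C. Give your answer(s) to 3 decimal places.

Taking logs, ln g = k·s + ln C, so regress ln g on s.
Σs = 23.0000, Σ(s)² = 127.0000, Σln g = -13.8568, Σs·ln g = -79.4695.
Equations: 127.0000·k + 23.0000·ln C = -79.4695;  23.0000·k + 5·ln C = -13.8568.
Solving (det = 106.0000): k = -0.74189, ln C = 0.64134, so C = exp(0.64134) = 1.89903.

k = -0.742, C = 1.899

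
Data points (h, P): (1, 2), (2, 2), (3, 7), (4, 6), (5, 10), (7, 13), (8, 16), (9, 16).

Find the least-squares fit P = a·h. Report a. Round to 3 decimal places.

The normal equations are: 249·a = 464.
a = 464/249 = 1.86345.

a = 1.863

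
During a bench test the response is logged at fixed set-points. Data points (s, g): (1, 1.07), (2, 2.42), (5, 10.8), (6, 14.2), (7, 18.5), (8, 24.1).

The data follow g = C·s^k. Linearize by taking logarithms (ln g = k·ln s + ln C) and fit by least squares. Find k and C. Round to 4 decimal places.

With ln gᵢ as the transformed response and ln sᵢ as the regressor:
XᵀX = [[14.3918, 8.1197]; [8.1197, 6]], rhs = [21.4912, 12.0842]ᵀ  (here Σln s = 8.1197, Σ(ln s)² = 14.3918, Σln g = 12.0842, Σln s·ln g = 21.4912).
Slope k = (n·Σln s·ln g − Σln s·Σln g)/(n·Σ(ln s)² − (Σln s)²) = (6·21.4912 − 8.1197·12.0842)/20.4213 = 1.50957; ln C = (Σln g − k·Σln s)/n = -0.02884, so C = exp(-0.02884) = 0.97157.

k = 1.5096, C = 0.9716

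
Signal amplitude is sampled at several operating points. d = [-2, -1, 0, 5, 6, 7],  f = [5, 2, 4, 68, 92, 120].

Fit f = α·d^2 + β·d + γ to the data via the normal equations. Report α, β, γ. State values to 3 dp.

α = 1.895, β = 3.330, γ = 3.849

Sums needed: Σd^2·d^2 = 4339, Σd^2·d = 675, Σd^2 = 115, Σd·d = 115, Σd = 15, Σ1 = 6.
For Xᵀf: Σd^2·f = 10914, Σd·f = 1720, Σf = 291.
So XᵀX·[α, β, γ]ᵀ = Xᵀf: [[4339, 675, 115]; [675, 115, 15]; [115, 15, 6]]·[α, β, γ]ᵀ = [10914, 1720, 291]ᵀ.
Inverting the 3×3 Gram matrix, [α, β, γ]ᵀ = [561/296, 30557/9176, 8829/2294]ᵀ.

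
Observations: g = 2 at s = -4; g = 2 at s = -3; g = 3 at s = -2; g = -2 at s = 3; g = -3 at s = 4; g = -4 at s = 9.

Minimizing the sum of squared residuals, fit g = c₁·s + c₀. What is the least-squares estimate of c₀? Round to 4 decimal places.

The normal equations are: 135·c₁ + 7·c₀ = -74;  7·c₁ + 6·c₀ = -2.
Determinant 135·6 − 7² = 761.
c₁ = ((-74)·6 − 7·(-2))/761 = -430/761; c₀ = (135·(-2) − 7·(-74))/761 = 248/761.

c₀ = 0.3259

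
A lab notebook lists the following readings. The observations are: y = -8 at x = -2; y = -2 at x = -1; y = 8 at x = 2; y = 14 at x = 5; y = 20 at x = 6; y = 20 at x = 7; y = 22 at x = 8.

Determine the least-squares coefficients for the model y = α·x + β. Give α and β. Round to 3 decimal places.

α = 2.942, β = 0.064

Setting ∂/∂α … = 0 gives: 183·α + 25·β = 540;  25·α + 7·β = 74.
Δ = 183·7 − 25² = 656.
α = (540·7 − 25·74)/656 = 965/328; β = (183·74 − 25·540)/656 = 21/328.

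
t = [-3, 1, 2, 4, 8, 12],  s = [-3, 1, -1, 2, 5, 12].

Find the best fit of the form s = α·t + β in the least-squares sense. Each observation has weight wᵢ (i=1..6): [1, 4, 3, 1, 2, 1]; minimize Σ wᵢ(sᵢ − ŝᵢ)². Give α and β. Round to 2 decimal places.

α = 0.90, β = -1.09

From the data, Σwᵢ·t·t = 313, Σwᵢ·t = 39, Σwᵢ·1 = 12.
Moment sums: Σwᵢ·t·s = 239, Σwᵢ·s = 22.
Δ = 313·12 − 39² = 2235.
α = (239·12 − 39·22)/2235 = 134/149; β = (313·22 − 39·239)/2235 = -487/447.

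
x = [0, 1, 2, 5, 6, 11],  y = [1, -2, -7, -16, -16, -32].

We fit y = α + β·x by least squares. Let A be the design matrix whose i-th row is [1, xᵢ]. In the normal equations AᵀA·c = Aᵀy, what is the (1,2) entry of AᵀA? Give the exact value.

Row 1 ↔ basis 1, column 2 ↔ basis x, so (AᵀA)_{1,2} = Σᵢ x = (1)·(0) + (1)·(1) + (1)·(2) + (1)·(5) + (1)·(6) + (1)·(11) = 25.

25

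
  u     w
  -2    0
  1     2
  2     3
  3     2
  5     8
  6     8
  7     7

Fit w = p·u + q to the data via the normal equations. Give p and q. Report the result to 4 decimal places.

p = 0.9636, q = 1.2573

The normal equations are: 128·p + 22·q = 151;  22·p + 7·q = 30.
(Σu·u = 128, Σu = 22, Σ1 = 7, Σu·w = 151, Σw = 30.)
det = 128·7 − 22² = 412.
p = (151·7 − 22·30)/412 = 397/412; q = (128·30 − 22·151)/412 = 259/206.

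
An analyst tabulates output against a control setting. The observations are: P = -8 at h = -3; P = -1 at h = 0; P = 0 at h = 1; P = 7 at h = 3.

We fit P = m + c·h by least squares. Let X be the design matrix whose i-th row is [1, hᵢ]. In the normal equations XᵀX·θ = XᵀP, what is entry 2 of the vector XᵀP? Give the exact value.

Entry 2 ↔ basis h, so (XᵀP)_{2} = Σᵢ (h)·Pᵢ = (-3)·(-8) + (0)·(-1) + (1)·(0) + (3)·(7) = 45.

45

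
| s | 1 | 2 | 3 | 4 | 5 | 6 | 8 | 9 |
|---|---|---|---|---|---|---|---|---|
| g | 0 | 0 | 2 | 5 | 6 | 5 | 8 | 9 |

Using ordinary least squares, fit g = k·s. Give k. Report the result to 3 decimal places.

Entries of XᵀX: Σs·s = 236.
For Xᵀg: Σs·g = 231.
Hence k = 231 / 236 ≈ 0.978814.

k = 0.979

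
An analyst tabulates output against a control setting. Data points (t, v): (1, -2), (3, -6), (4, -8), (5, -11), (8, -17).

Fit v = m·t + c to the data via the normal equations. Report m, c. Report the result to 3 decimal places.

m = -2.172, c = 0.321

The normal equations are: 115·m + 21·c = -243;  21·m + 5·c = -44.
(Σt·t = 115, Σt = 21, Σ1 = 5, Σt·v = -243, Σv = -44.)
Δ = 115·5 − 21² = 134.
m = ((-243)·5 − 21·(-44))/134 = -291/134; c = (115·(-44) − 21·(-243))/134 = 43/134.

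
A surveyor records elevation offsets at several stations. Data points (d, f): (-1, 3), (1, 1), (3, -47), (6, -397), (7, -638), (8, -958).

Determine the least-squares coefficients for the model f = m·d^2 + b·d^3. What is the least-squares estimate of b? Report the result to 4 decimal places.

b = -1.9642

Compute the Gram sums: Σd^2·d^2 = 7876, Σd^2·d^3 = 57594, Σd^3·d^3 = 427180.
Right-hand side: Σd^2·f = -107285, Σd^3·f = -796353.
So XᵀX·[m, b]ᵀ = Xᵀf: [[7876, 57594]; [57594, 427180]]·[m, b]ᵀ = [-107285, -796353]ᵀ.
Determinant 7876·427180 − 57594² = 47400844.
m = ((-107285)·427180 − 57594·(-796353))/47400844 = 17574191/23700422; b = (7876·(-796353) − 57594·(-107285))/47400844 = -46551969/23700422.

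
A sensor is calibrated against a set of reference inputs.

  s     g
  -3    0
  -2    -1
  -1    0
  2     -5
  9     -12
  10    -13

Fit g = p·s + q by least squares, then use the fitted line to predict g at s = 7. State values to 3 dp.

Forming AᵀA = [[199, 15]; [15, 6]] and Aᵀg = [-246, -31]ᵀ gives AᵀA·[p, q]ᵀ = Aᵀg.
Eliminating q: 6·(row 1) − 15·(row 2) gives 969·p = 6·(-246) − 15·(-31) = -1011, so p = -337/323.
Then q = ((-31) − 15·(-337/323))/6 = -2479/969.
At s = 7: ĝ = (-337/323)·(7) + (-2479/969)·(1) = -9556/969.

ĝ = -9.862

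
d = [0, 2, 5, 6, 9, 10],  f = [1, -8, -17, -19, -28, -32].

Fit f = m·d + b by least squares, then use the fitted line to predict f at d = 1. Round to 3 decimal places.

f̂ = -3.496

From the data, Σd·d = 246, Σd = 32, Σ1 = 6.
Moment sums: Σd·f = -787, Σf = -103.
So MᵀM·[m, b]ᵀ = Mᵀf: [[246, 32]; [32, 6]]·[m, b]ᵀ = [-787, -103]ᵀ.
det = 246·6 − 32² = 452.
m = ((-787)·6 − 32·(-103))/452 = -713/226; b = (246·(-103) − 32·(-787))/452 = -77/226.
At d = 1: f̂ = (-713/226)·(1) + (-77/226)·(1) = -395/113.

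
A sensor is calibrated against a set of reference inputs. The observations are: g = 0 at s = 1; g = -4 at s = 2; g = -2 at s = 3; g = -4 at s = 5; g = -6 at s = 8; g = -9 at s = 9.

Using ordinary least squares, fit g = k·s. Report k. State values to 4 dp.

Sums needed: Σs·s = 184.
Moment sums: Σs·g = -163.
Hence k = -163 / 184 ≈ -0.88587.

k = -0.8859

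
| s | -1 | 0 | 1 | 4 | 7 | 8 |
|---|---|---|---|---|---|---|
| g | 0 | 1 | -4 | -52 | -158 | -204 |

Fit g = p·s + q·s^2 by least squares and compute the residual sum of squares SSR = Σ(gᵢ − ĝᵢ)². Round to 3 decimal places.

SSR = 6.921

Entries of XᵀX: Σs·s = 131, Σs·s^2 = 919, Σs^2·s^2 = 6755.
Moment sums: Σs·g = -2950, Σs^2·g = -21634.
Normal equations: [[131, 919]; [919, 6755]]·[p, q]ᵀ = [-2950, -21634]ᵀ.
Determinant 131·6755 − 919² = 40344.
p = ((-2950)·6755 − 919·(-21634))/40344 = -11401/10086; q = (131·(-21634) − 919·(-2950))/40344 = -30751/10086.
Residuals: 3225/1681, 1, 904/5043, 6574/5043, -3491/5043, 288/1681; SSR = 34901/5043.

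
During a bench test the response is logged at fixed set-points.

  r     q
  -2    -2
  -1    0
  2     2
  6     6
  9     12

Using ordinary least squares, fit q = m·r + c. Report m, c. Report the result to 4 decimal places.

Entries of MᵀM: Σr·r = 126, Σr = 14, Σ1 = 5.
Right-hand side: Σr·q = 152, Σq = 18.
MᵀM·[m, c]ᵀ = Mᵀq becomes [[126, 14]; [14, 5]]·[m, c]ᵀ = [152, 18]ᵀ.
Δ = 126·5 − 14² = 434.
m = (152·5 − 14·18)/434 = 254/217; c = (126·18 − 14·152)/434 = 10/31.

m = 1.1705, c = 0.3226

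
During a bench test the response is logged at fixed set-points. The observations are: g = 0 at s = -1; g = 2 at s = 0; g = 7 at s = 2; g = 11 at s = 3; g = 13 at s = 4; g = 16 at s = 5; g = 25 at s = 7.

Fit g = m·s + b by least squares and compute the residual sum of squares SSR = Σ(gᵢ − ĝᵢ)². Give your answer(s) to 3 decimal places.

SSR = 7.915

Forming MᵀM = [[104, 20]; [20, 7]] and Mᵀg = [354, 74]ᵀ gives MᵀM·[m, b]ᵀ = Mᵀg.
Determinant 104·7 − 20² = 328.
m = (354·7 − 20·74)/328 = 499/164; b = (104·74 − 20·354)/328 = 77/41.
Residuals: 191/164, 5/41, -79/82, -1/164, -43/41, -179/164, 299/164; SSR = 649/82.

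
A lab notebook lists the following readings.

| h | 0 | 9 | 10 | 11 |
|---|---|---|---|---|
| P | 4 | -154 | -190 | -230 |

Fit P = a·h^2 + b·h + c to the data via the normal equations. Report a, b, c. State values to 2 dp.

Entries of XᵀX: Σh^2·h^2 = 31202, Σh^2·h = 3060, Σh^2 = 302, Σh·h = 302, Σh = 30, Σ1 = 4.
Right-hand side: Σh^2·P = -59304, Σh·P = -5816, ΣP = -570.
XᵀX·[a, b, c]ᵀ = XᵀP becomes [[31202, 3060, 302]; [3060, 302, 30]; [302, 30, 4]]·[a, b, c]ᵀ = [-59304, -5816, -570]ᵀ.
Row-reducing yields a = -13809/7426, b = -6043/7426, c = 29697/7426.

a = -1.86, b = -0.81, c = 4.00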